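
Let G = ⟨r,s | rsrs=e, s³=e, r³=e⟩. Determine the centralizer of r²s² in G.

⟨r²s²⟩ ⊆ C_G(r²s²) since powers of r²s² commute with r²s²; so |C_G(r²s²)| ≥ |⟨r²s²⟩| = 2.
By orbit–stabilizer, |C_G(r²s²)| = |G| / |conj. class of r²s²| = 12 / 3 = 4.
The 4 elements commuting with r²s² are {e, rs, r²s², rs²r}.

Answer: {e, rs, r²s², rs²r}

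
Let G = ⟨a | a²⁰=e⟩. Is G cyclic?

|G| = 20. The element a has order 20 (its powers give 20 distinct elements), so ⟨a⟩ = G and G is cyclic.

Answer: Yes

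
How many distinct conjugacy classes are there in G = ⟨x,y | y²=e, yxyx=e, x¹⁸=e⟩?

The conjugacy classes (representative and size) are:
  [e] (size 1), [x] (size 2), [x²] (size 2), [x³] (size 2), [x¹⁴] (size 2), [x⁵] (size 2), [x¹²] (size 2), [x⁷] (size 2), [x¹⁰] (size 2), [x⁹] (size 1), [x¹⁰y] (size 9), [xy] (size 9).
Class equation: 1 + 2 + 2 + 2 + 2 + 2 + 2 + 2 + 2 + 1 + 9 + 9 = 36 = |G|. So G has 12 conjugacy classes.

Answer: 12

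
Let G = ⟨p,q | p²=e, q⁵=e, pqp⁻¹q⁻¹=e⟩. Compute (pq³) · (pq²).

Compute (pq³) · (pq²) by multiplying left to right and reducing via the relations at each step:
  (pq³) · p = q³
  (q³) · q² = e

Answer: e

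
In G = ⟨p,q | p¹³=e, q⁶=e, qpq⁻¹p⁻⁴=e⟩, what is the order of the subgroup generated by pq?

|⟨pq⟩| equals the order of pq. Compute successive powers until reaching e:
  (pq)¹ = pq, (pq)² = p⁵q², (pq)³ = p⁸q³, (pq)⁴ = p⁷q⁴, (pq)⁵ = p³q⁵, (pq)⁶ = e.
The smallest positive k with (pq)ᵏ = e is 6, so |⟨pq⟩| = 6.

Answer: 6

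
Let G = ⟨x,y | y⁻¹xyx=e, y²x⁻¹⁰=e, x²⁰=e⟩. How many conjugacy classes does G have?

The conjugacy classes (representative and size) are:
  [e] (size 1), [x] (size 2), [x²] (size 2), [x³] (size 2), [x⁴] (size 2), [x⁵] (size 2), [x¹⁴] (size 2), [x⁷] (size 2), [x⁸] (size 2), [x¹¹] (size 2), [x¹⁰] (size 1), [x²y⁻¹] (size 10), [x⁹y] (size 10).
Class equation: 1 + 2 + 2 + 2 + 2 + 2 + 2 + 2 + 2 + 2 + 1 + 10 + 10 = 40 = |G|. So G has 13 conjugacy classes.

Answer: 13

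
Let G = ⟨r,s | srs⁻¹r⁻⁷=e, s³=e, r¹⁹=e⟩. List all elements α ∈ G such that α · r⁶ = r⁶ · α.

⟨r⁶⟩ ⊆ C_G(r⁶) since powers of r⁶ commute with r⁶; so |C_G(r⁶)| ≥ |⟨r⁶⟩| = 19.
By orbit–stabilizer, |C_G(r⁶)| = |G| / |conj. class of r⁶| = 57 / 3 = 19.
The 19 elements commuting with r⁶ are {e, r, r², r³, r⁴, r⁵, r⁶, r⁷, r⁸, r⁹, r¹⁰, r¹¹, r¹², r¹³, r¹⁴, r¹⁵, r¹⁶, r¹⁷, r¹⁸}.

Answer: {e, r, r², r³, r⁴, r⁵, r⁶, r⁷, r⁸, r⁹, r¹⁰, r¹¹, r¹², r¹³, r¹⁴, r¹⁵, r¹⁶, r¹⁷, r¹⁸}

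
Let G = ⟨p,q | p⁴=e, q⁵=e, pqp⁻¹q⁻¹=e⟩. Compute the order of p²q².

Compute successive powers until reaching e:
  (p²q²)¹ = p²q², (p²q²)² = q⁴, (p²q²)³ = p²q, (p²q²)⁴ = q³, (p²q²)⁵ = p², (p²q²)⁶ = q², (p²q²)⁷ = p²q⁴, (p²q²)⁸ = q, (p²q²)⁹ = p²q³, (p²q²)¹⁰ = e.
The smallest positive k with (p²q²)ᵏ = e is 10.

Answer: 10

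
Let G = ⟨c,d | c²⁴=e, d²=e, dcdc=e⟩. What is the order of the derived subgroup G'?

G' = [G, G] is generated by all commutators. The generator-pair commutators are: [c, d] = c².
The subgroup they normally generate is {e, c², c⁴, c⁶, c⁸, c¹⁰, c¹², c¹⁴, c¹⁶, c¹⁸, c²⁰, c²²}, of order 12.
Check: |G/G'| = 48/12 = 4 is the order of the abelianisation.

Answer: 12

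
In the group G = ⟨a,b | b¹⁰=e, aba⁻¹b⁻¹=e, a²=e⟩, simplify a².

Compute successive powers of a, reducing at each step:
  a²: a · a = e

Answer: e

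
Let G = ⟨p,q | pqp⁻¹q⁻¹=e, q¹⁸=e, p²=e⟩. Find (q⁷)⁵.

Compute successive powers of (q⁷), reducing at each step:
  (q⁷)²: (q⁷) · q⁷ = q¹⁴
  (q⁷)³: (q¹⁴) · q⁷ = q³
  (q⁷)⁴: (q³) · q⁷ = q¹⁰
  (q⁷)⁵: (q¹⁰) · q⁷ = q¹⁷

Answer: q¹⁷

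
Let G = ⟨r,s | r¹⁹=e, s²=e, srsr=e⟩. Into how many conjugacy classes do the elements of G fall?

The conjugacy classes (representative and size) are:
  [e] (size 1), [r¹⁸] (size 2), [r²] (size 2), [r¹⁶] (size 2), [r⁴] (size 2), [r¹⁴] (size 2), [r¹³] (size 2), [r¹²] (size 2), [r⁸] (size 2), [r⁹] (size 2), [s] (size 19).
Class equation: 1 + 2 + 2 + 2 + 2 + 2 + 2 + 2 + 2 + 2 + 19 = 38 = |G|. So G has 11 conjugacy classes.

Answer: 11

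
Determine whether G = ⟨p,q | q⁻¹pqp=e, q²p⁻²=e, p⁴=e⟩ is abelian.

p·q = pq but q·p = pq⁻¹, so p·q ≠ q·p and G is not abelian.

Answer: No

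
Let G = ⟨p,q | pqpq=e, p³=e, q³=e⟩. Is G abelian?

p·q = pq but q·p = p²q², so p·q ≠ q·p and G is not abelian.

Answer: No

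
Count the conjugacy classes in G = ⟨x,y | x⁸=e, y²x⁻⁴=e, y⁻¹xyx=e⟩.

The conjugacy classes (representative and size) are:
  [e] (size 1), [x⁷] (size 2), [x⁶] (size 2), [x³] (size 2), [x⁴] (size 1), [x²y⁻¹] (size 4), [x³y⁻¹] (size 4).
Class equation: 1 + 2 + 2 + 2 + 1 + 4 + 4 = 16 = |G|. So G has 7 conjugacy classes.

Answer: 7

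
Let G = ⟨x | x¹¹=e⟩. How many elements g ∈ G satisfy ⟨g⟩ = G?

G is cyclic of order 11. An element generates G iff its order is 11, and a cyclic group of order 11 has exactly φ(11) = 10 such elements.

Answer: 10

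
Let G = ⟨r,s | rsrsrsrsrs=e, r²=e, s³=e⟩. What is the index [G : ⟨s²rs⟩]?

First find ord(s²rs) by computing successive powers:
  (s²rs)¹ = s²rs, (s²rs)² = e.
So |⟨s²rs⟩| = ord(s²rs) = 2. With |G| = 60, by Lagrange [G : ⟨s²rs⟩] = 60/2 = 30.

Answer: 30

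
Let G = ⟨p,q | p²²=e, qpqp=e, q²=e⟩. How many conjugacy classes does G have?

The conjugacy classes (representative and size) are:
  [e] (size 1), [p] (size 2), [p²] (size 2), [p¹⁹] (size 2), [p⁴] (size 2), [p⁵] (size 2), [p⁶] (size 2), [p⁷] (size 2), [p⁸] (size 2), [p¹³] (size 2), [p¹⁰] (size 2), [p¹¹] (size 1), [p⁶q] (size 11), [pq] (size 11).
Class equation: 1 + 2 + 2 + 2 + 2 + 2 + 2 + 2 + 2 + 2 + 2 + 1 + 11 + 11 = 44 = |G|. So G has 14 conjugacy classes.

Answer: 14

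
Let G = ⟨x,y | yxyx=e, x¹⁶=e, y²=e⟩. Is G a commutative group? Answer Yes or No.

x·y = xy but y·x = x¹⁵y, so x·y ≠ y·x and G is not abelian.

Answer: No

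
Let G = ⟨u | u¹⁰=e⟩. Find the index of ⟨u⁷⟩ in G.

First find ord(u⁷) by computing successive powers:
  (u⁷)¹ = u⁷, (u⁷)² = u⁴, (u⁷)³ = u, (u⁷)⁴ = u⁸, (u⁷)⁵ = u⁵, (u⁷)⁶ = u², (u⁷)⁷ = u⁹, (u⁷)⁸ = u⁶, (u⁷)⁹ = u³, (u⁷)¹⁰ = e.
So |⟨u⁷⟩| = ord(u⁷) = 10. With |G| = 10, by Lagrange [G : ⟨u⁷⟩] = 10/10 = 1.

Answer: 1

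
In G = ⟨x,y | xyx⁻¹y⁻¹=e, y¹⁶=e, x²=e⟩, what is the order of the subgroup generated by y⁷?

|⟨y⁷⟩| equals the order of y⁷. Compute successive powers until reaching e:
  (y⁷)¹ = y⁷, (y⁷)² = y¹⁴, (y⁷)³ = y⁵, (y⁷)⁴ = y¹², (y⁷)⁵ = y³, (y⁷)⁶ = y¹⁰, (y⁷)⁷ = y, (y⁷)⁸ = y⁸, (y⁷)⁹ = y¹⁵, (y⁷)¹⁰ = y⁶, (y⁷)¹¹ = y¹³, (y⁷)¹² = y⁴, (y⁷)¹³ = y¹¹, (y⁷)¹⁴ = y², (y⁷)¹⁵ = y⁹, (y⁷)¹⁶ = e.
The smallest positive k with (y⁷)ᵏ = e is 16, so |⟨y⁷⟩| = 16.

Answer: 16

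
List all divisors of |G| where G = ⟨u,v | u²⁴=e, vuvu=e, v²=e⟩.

|G| = 48 = 2⁴ · 3. By Lagrange's theorem the order of any subgroup divides 48; the divisors of 48 are 1, 2, 3, 4, 6, 8, 12, 16, 24, 48.

Answer: 1, 2, 3, 4, 6, 8, 12, 16, 24, 48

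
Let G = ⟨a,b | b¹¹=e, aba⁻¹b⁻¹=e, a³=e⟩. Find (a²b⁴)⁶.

Compute successive powers of (a²b⁴), reducing at each step:
  (a²b⁴)²: (a²b⁴) · a² = ab⁴;   (ab⁴) · b⁴ = ab⁸
  (a²b⁴)³: (ab⁸) · a² = b⁸;   (b⁸) · b⁴ = b
  (a²b⁴)⁴: b · a² = a²b;   (a²b) · b⁴ = a²b⁵
  (a²b⁴)⁵: (a²b⁵) · a² = ab⁵;   (ab⁵) · b⁴ = ab⁹
  (a²b⁴)⁶: (ab⁹) · a² = b⁹;   (b⁹) · b⁴ = b²

Answer: b²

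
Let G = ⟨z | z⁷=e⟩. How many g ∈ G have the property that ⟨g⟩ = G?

G is cyclic of order 7. An element generates G iff its order is 7, and a cyclic group of order 7 has exactly φ(7) = 6 such elements.

Answer: 6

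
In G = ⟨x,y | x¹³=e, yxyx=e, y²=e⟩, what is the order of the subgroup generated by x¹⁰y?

|⟨x¹⁰y⟩| equals the order of x¹⁰y. Compute successive powers until reaching e:
  (x¹⁰y)¹ = x¹⁰y, (x¹⁰y)² = e.
The smallest positive k with (x¹⁰y)ᵏ = e is 2, so |⟨x¹⁰y⟩| = 2.

Answer: 2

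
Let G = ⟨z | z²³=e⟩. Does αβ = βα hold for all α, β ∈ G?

G has a single generator, so G is cyclic and hence abelian.

Answer: Yes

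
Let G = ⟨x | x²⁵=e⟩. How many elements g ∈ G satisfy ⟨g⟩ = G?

G is cyclic of order 25. An element generates G iff its order is 25, and a cyclic group of order 25 has exactly φ(25) = 20 such elements.

Answer: 20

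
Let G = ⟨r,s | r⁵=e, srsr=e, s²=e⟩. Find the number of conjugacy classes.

The conjugacy classes (representative and size) are:
  [e] (size 1), [r] (size 2), [r²] (size 2), [s] (size 5).
Class equation: 1 + 2 + 2 + 5 = 10 = |G|. So G has 4 conjugacy classes.

Answer: 4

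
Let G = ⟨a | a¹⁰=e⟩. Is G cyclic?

|G| = 10. The element a has order 10 (its powers give 10 distinct elements), so ⟨a⟩ = G and G is cyclic.

Answer: Yes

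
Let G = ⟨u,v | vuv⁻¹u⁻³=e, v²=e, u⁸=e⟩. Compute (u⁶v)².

Compute successive powers of (u⁶v), reducing at each step:
  (u⁶v)²: (u⁶v) · u⁶ = v;   v · v = e

Answer: e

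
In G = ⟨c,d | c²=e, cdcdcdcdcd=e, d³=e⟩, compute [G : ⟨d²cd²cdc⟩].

First find ord(d²cd²cdc) by computing successive powers:
  (d²cd²cdc)¹ = d²cd²cdc, (d²cd²cdc)² = cd²cdcd, (d²cd²cdc)³ = e.
So |⟨d²cd²cdc⟩| = ord(d²cd²cdc) = 3. With |G| = 60, by Lagrange [G : ⟨d²cd²cdc⟩] = 60/3 = 20.

Answer: 20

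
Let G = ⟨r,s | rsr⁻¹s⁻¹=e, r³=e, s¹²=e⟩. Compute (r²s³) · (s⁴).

Compute (r²s³) · (s⁴) by multiplying left to right and reducing via the relations at each step:
  (r²s³) · s⁴ = r²s⁷

Answer: r²s⁷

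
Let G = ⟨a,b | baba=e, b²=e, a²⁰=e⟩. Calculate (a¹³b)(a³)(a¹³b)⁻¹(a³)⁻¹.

[(a¹³b), (a³)] = (a¹³b)·(a³)·(a¹³b)⁻¹·(a³)⁻¹.
  (a¹³b) · (a³) = a¹⁰b
  (a¹⁰b) · (a¹³b) = a¹⁷
  (a¹⁷) · (a¹⁷) = a¹⁴

Answer: a¹⁴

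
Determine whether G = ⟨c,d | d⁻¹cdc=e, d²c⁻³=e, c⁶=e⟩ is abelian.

c·d = cd but d·c = c²d⁻¹, so c·d ≠ d·c and G is not abelian.

Answer: No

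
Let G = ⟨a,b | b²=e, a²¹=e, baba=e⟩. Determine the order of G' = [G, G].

G' = [G, G] is generated by all commutators. The generator-pair commutators are: [a, b] = a².
The subgroup they normally generate is {e, a, a², a³, a⁴, a⁵, a⁶, a⁷, a⁸, a⁹, a¹⁰, a¹¹, a¹², a¹³, a¹⁴, a¹⁵, a¹⁶, a¹⁷, a¹⁸, a¹⁹, a²⁰}, of order 21.
Check: |G/G'| = 42/21 = 2 is the order of the abelianisation.

Answer: 21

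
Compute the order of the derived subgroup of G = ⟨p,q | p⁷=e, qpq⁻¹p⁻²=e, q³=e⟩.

G' = [G, G] is generated by all commutators. The generator-pair commutators are: [p, q] = p⁶.
The subgroup they normally generate is {e, p, p², p³, p⁴, p⁵, p⁶}, of order 7.
Check: |G/G'| = 21/7 = 3 is the order of the abelianisation.

Answer: 7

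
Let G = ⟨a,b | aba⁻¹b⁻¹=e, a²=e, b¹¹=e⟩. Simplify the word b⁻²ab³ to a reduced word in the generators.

Multiply left to right, reducing at each step:
  (b⁹) · a = ab⁹
  (ab⁹) · b³ = ab

Answer: ab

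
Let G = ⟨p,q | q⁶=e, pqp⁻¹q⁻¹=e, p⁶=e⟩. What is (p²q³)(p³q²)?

Compute (p²q³) · (p³q²) by multiplying left to right and reducing via the relations at each step:
  (p²q³) · p³ = p⁵q³
  (p⁵q³) · q² = p⁵q⁵

Answer: p⁵q⁵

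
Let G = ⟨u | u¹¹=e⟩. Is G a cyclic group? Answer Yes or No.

|G| = 11. The element u has order 11 (its powers give 11 distinct elements), so ⟨u⟩ = G and G is cyclic.

Answer: Yes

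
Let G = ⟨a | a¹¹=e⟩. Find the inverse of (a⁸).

The order of (a⁸) is 11 (smallest k with (a⁸)ᵏ = e), so (a⁸)⁻¹ = (a⁸)¹⁰ = a³.
Check: (a⁸) · (a³) → (a⁸) · a³ = e, giving e as required.

Answer: a³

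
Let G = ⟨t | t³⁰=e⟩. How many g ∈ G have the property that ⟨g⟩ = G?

G is cyclic of order 30. An element generates G iff its order is 30, and a cyclic group of order 30 has exactly φ(30) = 8 such elements.

Answer: 8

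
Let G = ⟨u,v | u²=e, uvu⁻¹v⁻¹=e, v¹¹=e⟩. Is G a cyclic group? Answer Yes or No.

|G| = 22. The element uv has order 22 (its powers give 22 distinct elements), so ⟨uv⟩ = G and G is cyclic.

Answer: Yes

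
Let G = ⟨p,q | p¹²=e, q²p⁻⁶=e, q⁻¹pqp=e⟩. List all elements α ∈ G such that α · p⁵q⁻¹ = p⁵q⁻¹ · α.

⟨p⁵q⁻¹⟩ ⊆ C_G(p⁵q⁻¹) since powers of p⁵q⁻¹ commute with p⁵q⁻¹; so |C_G(p⁵q⁻¹)| ≥ |⟨p⁵q⁻¹⟩| = 4.
By orbit–stabilizer, |C_G(p⁵q⁻¹)| = |G| / |conj. class of p⁵q⁻¹| = 24 / 6 = 4.
The 4 elements commuting with p⁵q⁻¹ are {e, p⁶, p⁵q, p⁵q⁻¹}.

Answer: {e, p⁶, p⁵q, p⁵q⁻¹}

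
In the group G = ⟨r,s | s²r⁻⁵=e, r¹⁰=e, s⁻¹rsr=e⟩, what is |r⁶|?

Compute successive powers until reaching e:
  (r⁶)¹ = r⁶, (r⁶)² = r², (r⁶)³ = r⁸, (r⁶)⁴ = r⁴, (r⁶)⁵ = e.
The smallest positive k with (r⁶)ᵏ = e is 5.

Answer: 5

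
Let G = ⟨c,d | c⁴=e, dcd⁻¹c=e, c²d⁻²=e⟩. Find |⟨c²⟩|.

|⟨c²⟩| equals the order of c². Compute successive powers until reaching e:
  (c²)¹ = c², (c²)² = e.
The smallest positive k with (c²)ᵏ = e is 2, so |⟨c²⟩| = 2.

Answer: 2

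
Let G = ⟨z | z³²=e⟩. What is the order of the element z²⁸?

Compute successive powers until reaching e:
  (z²⁸)¹ = z²⁸, (z²⁸)² = z²⁴, (z²⁸)³ = z²⁰, (z²⁸)⁴ = z¹⁶, (z²⁸)⁵ = z¹², (z²⁸)⁶ = z⁸, (z²⁸)⁷ = z⁴, (z²⁸)⁸ = e.
The smallest positive k with (z²⁸)ᵏ = e is 8.

Answer: 8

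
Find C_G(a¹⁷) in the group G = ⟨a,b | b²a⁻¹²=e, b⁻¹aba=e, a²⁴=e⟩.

⟨a¹⁷⟩ ⊆ C_G(a¹⁷) since powers of a¹⁷ commute with a¹⁷; so |C_G(a¹⁷)| ≥ |⟨a¹⁷⟩| = 24.
By orbit–stabilizer, |C_G(a¹⁷)| = |G| / |conj. class of a¹⁷| = 48 / 2 = 24.
The 24 elements commuting with a¹⁷ are {e, a, a², a³, a⁴, a⁵, a⁶, a⁷, a⁸, a⁹, a¹⁰, a¹¹, a¹², a¹³, a¹⁴, a¹⁵, a¹⁶, a¹⁷, a¹⁸, a¹⁹, a²⁰, a²¹, a²², a²³}.

Answer: {e, a, a², a³, a⁴, a⁵, a⁶, a⁷, a⁸, a⁹, a¹⁰, a¹¹, a¹², a¹³, a¹⁴, a¹⁵, a¹⁶, a¹⁷, a¹⁸, a¹⁹, a²⁰, a²¹, a²², a²³}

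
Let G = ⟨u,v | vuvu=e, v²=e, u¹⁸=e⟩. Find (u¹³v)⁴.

Compute successive powers of (u¹³v), reducing at each step:
  (u¹³v)²: (u¹³v) · u¹³ = v;   v · v = e
  (u¹³v)³: e · u¹³ = u¹³;   (u¹³) · v = u¹³v
  (u¹³v)⁴: (u¹³v) · u¹³ = v;   v · v = e

Answer: e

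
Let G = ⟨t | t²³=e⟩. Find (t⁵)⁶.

Compute successive powers of (t⁵), reducing at each step:
  (t⁵)²: (t⁵) · t⁵ = t¹⁰
  (t⁵)³: (t¹⁰) · t⁵ = t¹⁵
  (t⁵)⁴: (t¹⁵) · t⁵ = t²⁰
  (t⁵)⁵: (t²⁰) · t⁵ = t²
  (t⁵)⁶: (t²) · t⁵ = t⁷

Answer: t⁷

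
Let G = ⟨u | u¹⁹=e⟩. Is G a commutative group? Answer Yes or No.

G has a single generator, so G is cyclic and hence abelian.

Answer: Yes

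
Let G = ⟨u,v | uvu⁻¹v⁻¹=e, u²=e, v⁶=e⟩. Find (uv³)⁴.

Compute successive powers of (uv³), reducing at each step:
  (uv³)²: (uv³) · u = v³;   (v³) · v³ = e
  (uv³)³: e · u = u;   u · v³ = uv³
  (uv³)⁴: (uv³) · u = v³;   (v³) · v³ = e

Answer: e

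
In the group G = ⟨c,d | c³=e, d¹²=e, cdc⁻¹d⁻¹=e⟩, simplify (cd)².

Compute successive powers of (cd), reducing at each step:
  (cd)²: (cd) · c = c²d;   (c²d) · d = c²d²

Answer: c²d²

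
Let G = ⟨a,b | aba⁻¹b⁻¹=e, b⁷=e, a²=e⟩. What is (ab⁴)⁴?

Compute successive powers of (ab⁴), reducing at each step:
  (ab⁴)²: (ab⁴) · a = b⁴;   (b⁴) · b⁴ = b
  (ab⁴)³: b · a = ab;   (ab) · b⁴ = ab⁵
  (ab⁴)⁴: (ab⁵) · a = b⁵;   (b⁵) · b⁴ = b²

Answer: b²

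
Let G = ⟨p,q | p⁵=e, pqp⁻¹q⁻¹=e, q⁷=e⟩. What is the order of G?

Enumerate words in the generators, reducing via the relations: the distinct elements are
  {e, p, q, pq, p², p³, p⁴, q², q³, q⁴, q⁵, q⁶, pq², pq³, pq⁴, pq⁵, pq⁶, p²q, p³q, p⁴q, p²q², p²q³, p²q⁴, p²q⁵, p²q⁶, p³q², p³q³, p³q⁴, p³q⁵, p³q⁶, p⁴q², p⁴q³, p⁴q⁴, p⁴q⁵, p⁴q⁶}.
No further products give new elements, so |G| = 35.

Answer: 35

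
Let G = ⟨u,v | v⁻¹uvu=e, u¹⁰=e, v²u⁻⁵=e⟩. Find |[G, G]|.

G' = [G, G] is generated by all commutators. The generator-pair commutators are: [u, v] = u².
The subgroup they normally generate is {e, u², u⁴, u⁶, u⁸}, of order 5.
Check: |G/G'| = 20/5 = 4 is the order of the abelianisation.

Answer: 5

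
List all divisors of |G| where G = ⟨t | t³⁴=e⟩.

|G| = 34 = 2 · 17. By Lagrange's theorem the order of any subgroup divides 34; the divisors of 34 are 1, 2, 17, 34.

Answer: 1, 2, 17, 34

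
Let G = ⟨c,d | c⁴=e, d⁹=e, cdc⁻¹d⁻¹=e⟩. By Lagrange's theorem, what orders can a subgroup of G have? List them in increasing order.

|G| = 36 = 2² · 3². By Lagrange's theorem the order of any subgroup divides 36; the divisors of 36 are 1, 2, 3, 4, 6, 9, 12, 18, 36.

Answer: 1, 2, 3, 4, 6, 9, 12, 18, 36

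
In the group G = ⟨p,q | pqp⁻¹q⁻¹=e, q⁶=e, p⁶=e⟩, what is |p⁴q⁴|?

Compute successive powers until reaching e:
  (p⁴q⁴)¹ = p⁴q⁴, (p⁴q⁴)² = p²q², (p⁴q⁴)³ = e.
The smallest positive k with (p⁴q⁴)ᵏ = e is 3.

Answer: 3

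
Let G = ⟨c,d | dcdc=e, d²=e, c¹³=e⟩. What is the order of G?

Enumerate words in the generators, reducing via the relations: the distinct elements are
  {c, d, e, cd, c², c³, c⁴, c⁵, c⁶, c⁷, c⁸, c⁹, c²d, c³d, c¹², c¹¹, c¹⁰, c⁴d, c⁵d, c⁶d, c⁷d, c⁸d, c⁹d, c¹²d, c¹¹d, c¹⁰d}.
No further products give new elements, so |G| = 26.

Answer: 26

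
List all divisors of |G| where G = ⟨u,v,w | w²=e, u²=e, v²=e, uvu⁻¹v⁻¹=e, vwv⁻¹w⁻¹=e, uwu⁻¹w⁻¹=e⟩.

|G| = 8 = 2³. By Lagrange's theorem the order of any subgroup divides 8; the divisors of 8 are 1, 2, 4, 8.

Answer: 1, 2, 4, 8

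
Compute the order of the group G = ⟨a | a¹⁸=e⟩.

G is generated by a single element, so G is cyclic. The relator gives a¹⁸ = e and no smaller power is forced to be e, so the 18 powers {a, e, a², a³, a⁴, a⁵, a⁶, a⁷, a⁸, a⁹, a¹², a¹³, a¹¹, a¹⁰, a¹⁴, a¹⁵, a¹⁶, a¹⁷} are distinct. Hence |G| = 18.

Answer: 18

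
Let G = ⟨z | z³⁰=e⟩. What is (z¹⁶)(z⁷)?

Compute (z¹⁶) · (z⁷) by multiplying left to right and reducing via the relations at each step:
  (z¹⁶) · z⁷ = z²³

Answer: z²³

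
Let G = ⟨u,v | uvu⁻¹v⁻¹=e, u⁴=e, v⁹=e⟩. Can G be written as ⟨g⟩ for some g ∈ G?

|G| = 36. The element uv has order 36 (its powers give 36 distinct elements), so ⟨uv⟩ = G and G is cyclic.

Answer: Yes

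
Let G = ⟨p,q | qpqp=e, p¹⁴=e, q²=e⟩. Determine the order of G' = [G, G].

G' = [G, G] is generated by all commutators. The generator-pair commutators are: [p, q] = p².
The subgroup they normally generate is {e, p², p⁴, p⁶, p⁸, p¹⁰, p¹²}, of order 7.
Check: |G/G'| = 28/7 = 4 is the order of the abelianisation.

Answer: 7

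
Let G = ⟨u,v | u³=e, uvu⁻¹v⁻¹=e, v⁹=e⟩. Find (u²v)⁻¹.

The order of (u²v) is 9 (smallest k with (u²v)ᵏ = e), so (u²v)⁻¹ = (u²v)⁸ = uv⁸.
Check: (u²v) · (uv⁸) → (u²v) · u = v;   v · v⁸ = e, giving e as required.

Answer: uv⁸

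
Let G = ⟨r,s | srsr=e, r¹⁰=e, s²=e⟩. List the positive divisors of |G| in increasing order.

|G| = 20 = 2² · 5. By Lagrange's theorem the order of any subgroup divides 20; the divisors of 20 are 1, 2, 4, 5, 10, 20.

Answer: 1, 2, 4, 5, 10, 20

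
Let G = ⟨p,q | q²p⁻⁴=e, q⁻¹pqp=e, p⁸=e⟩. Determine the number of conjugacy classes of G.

The conjugacy classes (representative and size) are:
  [e] (size 1), [p⁷] (size 2), [p⁶] (size 2), [p³] (size 2), [p⁴] (size 1), [p²q⁻¹] (size 4), [p³q⁻¹] (size 4).
Class equation: 1 + 2 + 2 + 2 + 1 + 4 + 4 = 16 = |G|. So G has 7 conjugacy classes.

Answer: 7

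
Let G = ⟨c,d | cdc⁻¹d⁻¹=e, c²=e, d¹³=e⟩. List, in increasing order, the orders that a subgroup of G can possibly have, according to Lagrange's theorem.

|G| = 26 = 2 · 13. By Lagrange's theorem the order of any subgroup divides 26; the divisors of 26 are 1, 2, 13, 26.

Answer: 1, 2, 13, 26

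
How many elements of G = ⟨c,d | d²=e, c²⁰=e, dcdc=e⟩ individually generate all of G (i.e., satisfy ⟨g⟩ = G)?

⟨g⟩ = G would require ord(g) = |G| = 40, but the maximum element order in G is 20 < 40. So G is not cyclic and no single element generates it: the count is 0.

Answer: 0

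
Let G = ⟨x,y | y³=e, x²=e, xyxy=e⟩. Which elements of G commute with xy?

⟨xy⟩ ⊆ C_G(xy) since powers of xy commute with xy; so |C_G(xy)| ≥ |⟨xy⟩| = 2.
By orbit–stabilizer, |C_G(xy)| = |G| / |conj. class of xy| = 6 / 3 = 2.
The 2 elements commuting with xy are {e, xy}.

Answer: {e, xy}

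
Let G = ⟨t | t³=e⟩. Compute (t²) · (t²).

Compute (t²) · (t²) by multiplying left to right and reducing via the relations at each step:
  (t²) · t² = t

Answer: t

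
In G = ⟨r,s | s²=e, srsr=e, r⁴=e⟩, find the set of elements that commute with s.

⟨s⟩ ⊆ C_G(s) since powers of s commute with s; so |C_G(s)| ≥ |⟨s⟩| = 2.
By orbit–stabilizer, |C_G(s)| = |G| / |conj. class of s| = 8 / 2 = 4.
The 4 elements commuting with s are {e, r², s, r²s}.

Answer: {e, r², s, r²s}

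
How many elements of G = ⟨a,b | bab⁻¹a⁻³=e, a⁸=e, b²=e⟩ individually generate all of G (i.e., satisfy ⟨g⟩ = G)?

⟨g⟩ = G would require ord(g) = |G| = 16, but the maximum element order in G is 8 < 16. So G is not cyclic and no single element generates it: the count is 0.

Answer: 0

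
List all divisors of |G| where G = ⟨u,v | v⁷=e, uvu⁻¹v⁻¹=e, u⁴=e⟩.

|G| = 28 = 2² · 7. By Lagrange's theorem the order of any subgroup divides 28; the divisors of 28 are 1, 2, 4, 7, 14, 28.

Answer: 1, 2, 4, 7, 14, 28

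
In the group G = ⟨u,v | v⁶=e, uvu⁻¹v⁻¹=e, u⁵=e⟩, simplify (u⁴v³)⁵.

Compute successive powers of (u⁴v³), reducing at each step:
  (u⁴v³)²: (u⁴v³) · u⁴ = u³v³;   (u³v³) · v³ = u³
  (u⁴v³)³: (u³) · u⁴ = u²;   (u²) · v³ = u²v³
  (u⁴v³)⁴: (u²v³) · u⁴ = uv³;   (uv³) · v³ = u
  (u⁴v³)⁵: u · u⁴ = e;   e · v³ = v³

Answer: v³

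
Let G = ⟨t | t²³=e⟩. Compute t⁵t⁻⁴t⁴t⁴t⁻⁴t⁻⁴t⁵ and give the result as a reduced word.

Multiply left to right, reducing at each step:
  (t⁵) · t⁻⁴ = t
  t · t⁴ = t⁵
  (t⁵) · t⁴ = t⁹
  (t⁹) · t⁻⁴ = t⁵
  (t⁵) · t⁻⁴ = t
  t · t⁵ = t⁶

Answer: t⁶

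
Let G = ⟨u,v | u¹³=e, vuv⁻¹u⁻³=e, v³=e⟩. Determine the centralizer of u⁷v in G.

⟨u⁷v⟩ ⊆ C_G(u⁷v) since powers of u⁷v commute with u⁷v; so |C_G(u⁷v)| ≥ |⟨u⁷v⟩| = 3.
By orbit–stabilizer, |C_G(u⁷v)| = |G| / |conj. class of u⁷v| = 39 / 13 = 3.
The 3 elements commuting with u⁷v are {e, u²v², u⁷v}.

Answer: {e, u²v², u⁷v}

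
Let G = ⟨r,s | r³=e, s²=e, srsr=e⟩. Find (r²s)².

Compute successive powers of (r²s), reducing at each step:
  (r²s)²: (r²s) · r² = s;   s · s = e

Answer: e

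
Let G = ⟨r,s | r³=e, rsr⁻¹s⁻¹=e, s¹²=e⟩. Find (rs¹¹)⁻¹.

The order of (rs¹¹) is 12 (smallest k with (rs¹¹)ᵏ = e), so (rs¹¹)⁻¹ = (rs¹¹)¹¹ = r²s.
Check: (rs¹¹) · (r²s) → (rs¹¹) · r² = s¹¹;   (s¹¹) · s = e, giving e as required.

Answer: r²s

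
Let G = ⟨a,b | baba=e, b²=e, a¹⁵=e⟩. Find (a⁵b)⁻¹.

The order of (a⁵b) is 2 (smallest k with (a⁵b)ᵏ = e), so (a⁵b)⁻¹ = (a⁵b)¹ = a⁵b.
Check: (a⁵b) · (a⁵b) → (a⁵b) · a⁵ = b;   b · b = e, giving e as required.

Answer: a⁵b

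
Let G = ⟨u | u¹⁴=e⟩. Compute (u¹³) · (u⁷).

Compute (u¹³) · (u⁷) by multiplying left to right and reducing via the relations at each step:
  (u¹³) · u⁷ = u⁶

Answer: u⁶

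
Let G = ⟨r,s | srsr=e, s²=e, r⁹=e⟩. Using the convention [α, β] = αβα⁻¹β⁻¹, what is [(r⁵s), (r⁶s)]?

[(r⁵s), (r⁶s)] = (r⁵s)·(r⁶s)·(r⁵s)⁻¹·(r⁶s)⁻¹.
  (r⁵s) · (r⁶s) = r⁸
  (r⁸) · (r⁵s) = r⁴s
  (r⁴s) · (r⁶s) = r⁷

Answer: r⁷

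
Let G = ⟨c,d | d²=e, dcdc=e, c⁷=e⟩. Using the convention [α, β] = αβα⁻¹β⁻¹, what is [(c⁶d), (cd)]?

[(c⁶d), (cd)] = (c⁶d)·(cd)·(c⁶d)⁻¹·(cd)⁻¹.
  (c⁶d) · (cd) = c⁵
  (c⁵) · (c⁶d) = c⁴d
  (c⁴d) · (cd) = c³

Answer: c³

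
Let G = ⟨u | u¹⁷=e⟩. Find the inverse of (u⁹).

The order of (u⁹) is 17 (smallest k with (u⁹)ᵏ = e), so (u⁹)⁻¹ = (u⁹)¹⁶ = u⁸.
Check: (u⁹) · (u⁸) → (u⁹) · u⁸ = e, giving e as required.

Answer: u⁸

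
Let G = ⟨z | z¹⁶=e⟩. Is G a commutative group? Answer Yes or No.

G has a single generator, so G is cyclic and hence abelian.

Answer: Yes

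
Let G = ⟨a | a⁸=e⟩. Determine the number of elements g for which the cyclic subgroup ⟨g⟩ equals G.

G is cyclic of order 8. An element generates G iff its order is 8, and a cyclic group of order 8 has exactly φ(8) = 4 such elements.

Answer: 4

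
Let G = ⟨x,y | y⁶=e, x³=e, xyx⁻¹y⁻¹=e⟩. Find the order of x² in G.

Compute successive powers until reaching e:
  (x²)¹ = x², (x²)² = x, (x²)³ = e.
The smallest positive k with (x²)ᵏ = e is 3.

Answer: 3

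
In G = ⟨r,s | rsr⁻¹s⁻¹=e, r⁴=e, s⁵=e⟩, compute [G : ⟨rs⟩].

First find ord(rs) by computing successive powers:
  (rs)¹ = rs, (rs)² = r²s², (rs)³ = r³s³, (rs)⁴ = s⁴, (rs)⁵ = r, (rs)⁶ = r²s, (rs)⁷ = r³s², (rs)⁸ = s³, (rs)⁹ = rs⁴, (rs)¹⁰ = r², (rs)¹¹ = r³s, (rs)¹² = s², (rs)¹³ = rs³, (rs)¹⁴ = r²s⁴, (rs)¹⁵ = r³, (rs)¹⁶ = s, (rs)¹⁷ = rs², (rs)¹⁸ = r²s³, (rs)¹⁹ = r³s⁴, (rs)²⁰ = e.
So |⟨rs⟩| = ord(rs) = 20. With |G| = 20, by Lagrange [G : ⟨rs⟩] = 20/20 = 1.

Answer: 1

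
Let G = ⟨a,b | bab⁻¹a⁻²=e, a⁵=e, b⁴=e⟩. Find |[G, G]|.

G' = [G, G] is generated by all commutators. The generator-pair commutators are: [a, b] = a⁴.
The subgroup they normally generate is {e, a, a², a³, a⁴}, of order 5.
Check: |G/G'| = 20/5 = 4 is the order of the abelianisation.

Answer: 5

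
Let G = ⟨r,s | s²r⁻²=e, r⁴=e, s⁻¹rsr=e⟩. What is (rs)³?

Compute successive powers of (rs), reducing at each step:
  (rs)²: (rs) · r = s;   s · s = r²
  (rs)³: (r²) · r = r³;   (r³) · s = rs⁻¹

Answer: rs⁻¹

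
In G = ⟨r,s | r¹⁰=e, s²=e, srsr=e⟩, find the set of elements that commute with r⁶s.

⟨r⁶s⟩ ⊆ C_G(r⁶s) since powers of r⁶s commute with r⁶s; so |C_G(r⁶s)| ≥ |⟨r⁶s⟩| = 2.
By orbit–stabilizer, |C_G(r⁶s)| = |G| / |conj. class of r⁶s| = 20 / 5 = 4.
The 4 elements commuting with r⁶s are {e, r⁵, rs, r⁶s}.

Answer: {e, r⁵, rs, r⁶s}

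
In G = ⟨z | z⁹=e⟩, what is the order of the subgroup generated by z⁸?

|⟨z⁸⟩| equals the order of z⁸. Compute successive powers until reaching e:
  (z⁸)¹ = z⁸, (z⁸)² = z⁷, (z⁸)³ = z⁶, (z⁸)⁴ = z⁵, (z⁸)⁵ = z⁴, (z⁸)⁶ = z³, (z⁸)⁷ = z², (z⁸)⁸ = z, (z⁸)⁹ = e.
The smallest positive k with (z⁸)ᵏ = e is 9, so |⟨z⁸⟩| = 9.

Answer: 9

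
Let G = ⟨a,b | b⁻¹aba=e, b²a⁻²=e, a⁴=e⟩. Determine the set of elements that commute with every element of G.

An element z ∈ Z(G) iff z commutes with every generator.
For example a² is central: (a²)·a = a³ = a·(a²); (a²)·b = b⁻¹ = b·(a²).
Whereas a ∉ Z(G) since a·b = ab ≠ ab⁻¹ = b·a.
Checking each of the 8 elements this way gives Z(G) = {e, a²}, of order 2.

Answer: {e, a²}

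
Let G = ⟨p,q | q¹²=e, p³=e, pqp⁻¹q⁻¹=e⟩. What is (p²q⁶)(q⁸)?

Compute (p²q⁶) · (q⁸) by multiplying left to right and reducing via the relations at each step:
  (p²q⁶) · q⁸ = p²q²

Answer: p²q²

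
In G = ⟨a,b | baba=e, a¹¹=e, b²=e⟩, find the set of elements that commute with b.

⟨b⟩ ⊆ C_G(b) since powers of b commute with b; so |C_G(b)| ≥ |⟨b⟩| = 2.
By orbit–stabilizer, |C_G(b)| = |G| / |conj. class of b| = 22 / 11 = 2.
The 2 elements commuting with b are {e, b}.

Answer: {e, b}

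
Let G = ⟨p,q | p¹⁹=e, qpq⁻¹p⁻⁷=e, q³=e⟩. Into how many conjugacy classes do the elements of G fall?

The conjugacy classes (representative and size) are:
  [e] (size 1), [p¹¹] (size 3), [p¹⁴] (size 3), [p⁶] (size 3), [p¹⁷] (size 3), [p¹²] (size 3), [p¹⁰] (size 3), [p²q] (size 19), [p¹⁸q²] (size 19).
Class equation: 1 + 3 + 3 + 3 + 3 + 3 + 3 + 19 + 19 = 57 = |G|. So G has 9 conjugacy classes.

Answer: 9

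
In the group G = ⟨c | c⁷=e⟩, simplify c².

Compute successive powers of c, reducing at each step:
  c²: c · c = c²

Answer: c²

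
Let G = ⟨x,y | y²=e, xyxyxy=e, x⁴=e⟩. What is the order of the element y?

Compute successive powers until reaching e:
  y¹ = y, y² = e.
The smallest positive k with yᵏ = e is 2.

Answer: 2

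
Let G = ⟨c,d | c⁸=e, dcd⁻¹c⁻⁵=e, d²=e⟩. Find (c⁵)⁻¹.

The order of (c⁵) is 8 (smallest k with (c⁵)ᵏ = e), so (c⁵)⁻¹ = (c⁵)⁷ = c³.
Check: (c⁵) · (c³) → (c⁵) · c³ = e, giving e as required.

Answer: c³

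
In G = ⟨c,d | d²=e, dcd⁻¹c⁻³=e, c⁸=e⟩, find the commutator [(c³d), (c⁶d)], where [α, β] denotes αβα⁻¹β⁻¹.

[(c³d), (c⁶d)] = (c³d)·(c⁶d)·(c³d)⁻¹·(c⁶d)⁻¹.
  (c³d) · (c⁶d) = c⁵
  (c⁵) · (c⁷d) = c⁴d
  (c⁴d) · (c⁶d) = c⁶

Answer: c⁶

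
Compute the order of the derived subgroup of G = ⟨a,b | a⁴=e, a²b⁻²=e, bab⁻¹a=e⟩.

G' = [G, G] is generated by all commutators. The generator-pair commutators are: [a, b] = a².
The subgroup they normally generate is {e, a²}, of order 2.
Check: |G/G'| = 8/2 = 4 is the order of the abelianisation.

Answer: 2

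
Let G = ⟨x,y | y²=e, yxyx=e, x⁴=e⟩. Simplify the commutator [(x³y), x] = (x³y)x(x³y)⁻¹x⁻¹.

[(x³y), x] = (x³y)·x·(x³y)⁻¹·x⁻¹.
  (x³y) · x = x²y
  (x²y) · (x³y) = x³
  (x³) · (x³) = x²

Answer: x²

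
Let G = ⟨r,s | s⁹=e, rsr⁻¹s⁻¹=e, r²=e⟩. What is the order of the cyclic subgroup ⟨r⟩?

|⟨r⟩| equals the order of r. Compute successive powers until reaching e:
  r¹ = r, r² = e.
The smallest positive k with rᵏ = e is 2, so |⟨r⟩| = 2.

Answer: 2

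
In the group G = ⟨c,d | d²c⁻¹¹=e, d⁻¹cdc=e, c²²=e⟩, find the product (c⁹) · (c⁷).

Compute (c⁹) · (c⁷) by multiplying left to right and reducing via the relations at each step:
  (c⁹) · c⁷ = c¹⁶

Answer: c¹⁶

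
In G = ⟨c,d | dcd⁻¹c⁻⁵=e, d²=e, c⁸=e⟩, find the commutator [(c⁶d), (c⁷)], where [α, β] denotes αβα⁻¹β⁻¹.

[(c⁶d), (c⁷)] = (c⁶d)·(c⁷)·(c⁶d)⁻¹·(c⁷)⁻¹.
  (c⁶d) · (c⁷) = cd
  (cd) · (c²d) = c³
  (c³) · c = c⁴

Answer: c⁴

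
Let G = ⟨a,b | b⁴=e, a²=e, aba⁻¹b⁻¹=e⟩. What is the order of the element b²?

Compute successive powers until reaching e:
  (b²)¹ = b², (b²)² = e.
The smallest positive k with (b²)ᵏ = e is 2.

Answer: 2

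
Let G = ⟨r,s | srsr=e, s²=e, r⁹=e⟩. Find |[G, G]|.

G' = [G, G] is generated by all commutators. The generator-pair commutators are: [r, s] = r².
The subgroup they normally generate is {e, r, r², r³, r⁴, r⁵, r⁶, r⁷, r⁸}, of order 9.
Check: |G/G'| = 18/9 = 2 is the order of the abelianisation.

Answer: 9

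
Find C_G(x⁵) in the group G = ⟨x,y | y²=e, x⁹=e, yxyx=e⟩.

⟨x⁵⟩ ⊆ C_G(x⁵) since powers of x⁵ commute with x⁵; so |C_G(x⁵)| ≥ |⟨x⁵⟩| = 9.
By orbit–stabilizer, |C_G(x⁵)| = |G| / |conj. class of x⁵| = 18 / 2 = 9.
The 9 elements commuting with x⁵ are {e, x, x², x³, x⁴, x⁵, x⁶, x⁷, x⁸}.

Answer: {e, x, x², x³, x⁴, x⁵, x⁶, x⁷, x⁸}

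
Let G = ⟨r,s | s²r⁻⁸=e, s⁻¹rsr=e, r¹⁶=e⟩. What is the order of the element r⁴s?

Compute successive powers until reaching e:
  (r⁴s)¹ = r⁴s, (r⁴s)² = r⁸, (r⁴s)³ = r⁴s⁻¹, (r⁴s)⁴ = e.
The smallest positive k with (r⁴s)ᵏ = e is 4.

Answer: 4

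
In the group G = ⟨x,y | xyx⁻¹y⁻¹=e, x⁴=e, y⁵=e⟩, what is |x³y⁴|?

Compute successive powers until reaching e:
  (x³y⁴)¹ = x³y⁴, (x³y⁴)² = x²y³, (x³y⁴)³ = xy², (x³y⁴)⁴ = y, (x³y⁴)⁵ = x³, (x³y⁴)⁶ = x²y⁴, (x³y⁴)⁷ = xy³, (x³y⁴)⁸ = y², (x³y⁴)⁹ = x³y, (x³y⁴)¹⁰ = x², (x³y⁴)¹¹ = xy⁴, (x³y⁴)¹² = y³, (x³y⁴)¹³ = x³y², (x³y⁴)¹⁴ = x²y, (x³y⁴)¹⁵ = x, (x³y⁴)¹⁶ = y⁴, (x³y⁴)¹⁷ = x³y³, (x³y⁴)¹⁸ = x²y², (x³y⁴)¹⁹ = xy, (x³y⁴)²⁰ = e.
The smallest positive k with (x³y⁴)ᵏ = e is 20.

Answer: 20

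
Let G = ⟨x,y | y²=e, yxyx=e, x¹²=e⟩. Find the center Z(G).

An element z ∈ Z(G) iff z commutes with every generator.
For example x⁶ is central: (x⁶)·x = x⁷ = x·(x⁶); (x⁶)·y = x⁶y = y·(x⁶).
Whereas x ∉ Z(G) since x·y = xy ≠ x¹¹y = y·x.
Checking each of the 24 elements this way gives Z(G) = {e, x⁶}, of order 2.

Answer: {e, x⁶}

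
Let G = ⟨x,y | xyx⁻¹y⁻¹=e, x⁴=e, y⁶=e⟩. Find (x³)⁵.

Compute successive powers of (x³), reducing at each step:
  (x³)²: (x³) · x³ = x²
  (x³)³: (x²) · x³ = x
  (x³)⁴: x · x³ = e
  (x³)⁵: e · x³ = x³

Answer: x³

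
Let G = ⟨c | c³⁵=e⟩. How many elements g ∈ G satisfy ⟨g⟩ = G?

G is cyclic of order 35. An element generates G iff its order is 35, and a cyclic group of order 35 has exactly φ(35) = 24 such elements.

Answer: 24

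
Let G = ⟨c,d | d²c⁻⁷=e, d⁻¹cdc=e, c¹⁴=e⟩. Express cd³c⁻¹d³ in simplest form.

Multiply left to right, reducing at each step:
  c · d³ = cd⁻¹
  (cd⁻¹) · c⁻¹ = c²d⁻¹
  (c²d⁻¹) · d³ = c⁹

Answer: c⁹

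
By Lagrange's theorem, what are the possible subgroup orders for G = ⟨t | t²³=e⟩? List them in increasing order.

|G| = 23 = 23. By Lagrange's theorem the order of any subgroup divides 23; the divisors of 23 are 1, 23.

Answer: 1, 23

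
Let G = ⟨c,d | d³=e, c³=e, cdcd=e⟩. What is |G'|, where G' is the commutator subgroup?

G' = [G, G] is generated by all commutators. The generator-pair commutators are: [c, d] = cd²c.
The subgroup they normally generate is {e, cd, c²d², cd²c}, of order 4.
Check: |G/G'| = 12/4 = 3 is the order of the abelianisation.

Answer: 4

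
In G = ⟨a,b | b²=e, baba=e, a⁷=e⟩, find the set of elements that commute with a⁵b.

⟨a⁵b⟩ ⊆ C_G(a⁵b) since powers of a⁵b commute with a⁵b; so |C_G(a⁵b)| ≥ |⟨a⁵b⟩| = 2.
By orbit–stabilizer, |C_G(a⁵b)| = |G| / |conj. class of a⁵b| = 14 / 7 = 2.
The 2 elements commuting with a⁵b are {e, a⁵b}.

Answer: {e, a⁵b}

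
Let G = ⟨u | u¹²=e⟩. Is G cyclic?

|G| = 12. The element u has order 12 (its powers give 12 distinct elements), so ⟨u⟩ = G and G is cyclic.

Answer: Yes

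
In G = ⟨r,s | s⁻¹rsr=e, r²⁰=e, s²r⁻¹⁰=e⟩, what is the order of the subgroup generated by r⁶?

|⟨r⁶⟩| equals the order of r⁶. Compute successive powers until reaching e:
  (r⁶)¹ = r⁶, (r⁶)² = r¹², (r⁶)³ = r¹⁸, (r⁶)⁴ = r⁴, (r⁶)⁵ = r¹⁰, (r⁶)⁶ = r¹⁶, (r⁶)⁷ = r², (r⁶)⁸ = r⁸, (r⁶)⁹ = r¹⁴, (r⁶)¹⁰ = e.
The smallest positive k with (r⁶)ᵏ = e is 10, so |⟨r⁶⟩| = 10.

Answer: 10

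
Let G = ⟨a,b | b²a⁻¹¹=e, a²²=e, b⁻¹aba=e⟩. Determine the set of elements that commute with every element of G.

An element z ∈ Z(G) iff z commutes with every generator.
For example a¹¹ is central: (a¹¹)·a = a¹² = a·(a¹¹); (a¹¹)·b = b⁻¹ = b·(a¹¹).
Whereas a ∉ Z(G) since a·b = ab ≠ a¹⁰b⁻¹ = b·a.
Checking each of the 44 elements this way gives Z(G) = {e, a¹¹}, of order 2.

Answer: {e, a¹¹}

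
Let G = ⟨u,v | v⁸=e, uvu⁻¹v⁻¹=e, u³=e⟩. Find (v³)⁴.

Compute successive powers of (v³), reducing at each step:
  (v³)²: (v³) · v³ = v⁶
  (v³)³: (v⁶) · v³ = v
  (v³)⁴: v · v³ = v⁴

Answer: v⁴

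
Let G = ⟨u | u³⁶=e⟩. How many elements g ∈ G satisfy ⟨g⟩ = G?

G is cyclic of order 36. An element generates G iff its order is 36, and a cyclic group of order 36 has exactly φ(36) = 12 such elements.

Answer: 12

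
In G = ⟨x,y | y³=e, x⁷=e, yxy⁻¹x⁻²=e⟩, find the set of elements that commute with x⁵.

⟨x⁵⟩ ⊆ C_G(x⁵) since powers of x⁵ commute with x⁵; so |C_G(x⁵)| ≥ |⟨x⁵⟩| = 7.
By orbit–stabilizer, |C_G(x⁵)| = |G| / |conj. class of x⁵| = 21 / 3 = 7.
The 7 elements commuting with x⁵ are {e, x, x², x³, x⁴, x⁵, x⁶}.

Answer: {e, x, x², x³, x⁴, x⁵, x⁶}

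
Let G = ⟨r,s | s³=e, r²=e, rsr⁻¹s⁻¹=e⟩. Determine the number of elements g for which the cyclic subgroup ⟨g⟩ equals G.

G is cyclic of order 6. An element generates G iff its order is 6, and a cyclic group of order 6 has exactly φ(6) = 2 such elements.

Answer: 2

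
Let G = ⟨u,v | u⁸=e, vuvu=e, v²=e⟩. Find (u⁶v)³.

Compute successive powers of (u⁶v), reducing at each step:
  (u⁶v)²: (u⁶v) · u⁶ = v;   v · v = e
  (u⁶v)³: e · u⁶ = u⁶;   (u⁶) · v = u⁶v

Answer: u⁶v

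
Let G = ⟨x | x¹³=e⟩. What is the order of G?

G is generated by a single element, so G is cyclic. The relator gives x¹³ = e and no smaller power is forced to be e, so the 13 powers {e, x, x², x³, x⁴, x⁵, x⁶, x⁷, x⁸, x⁹, x¹², x¹¹, x¹⁰} are distinct. Hence |G| = 13.

Answer: 13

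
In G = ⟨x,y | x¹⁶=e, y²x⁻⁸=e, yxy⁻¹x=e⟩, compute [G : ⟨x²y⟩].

First find ord(x²y) by computing successive powers:
  (x²y)¹ = x²y, (x²y)² = x⁸, (x²y)³ = x²y⁻¹, (x²y)⁴ = e.
So |⟨x²y⟩| = ord(x²y) = 4. With |G| = 32, by Lagrange [G : ⟨x²y⟩] = 32/4 = 8.

Answer: 8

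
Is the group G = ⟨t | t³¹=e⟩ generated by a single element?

|G| = 31. The element t has order 31 (its powers give 31 distinct elements), so ⟨t⟩ = G and G is cyclic.

Answer: Yes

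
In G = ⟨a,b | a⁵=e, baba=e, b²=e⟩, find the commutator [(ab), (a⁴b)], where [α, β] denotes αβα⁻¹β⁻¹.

[(ab), (a⁴b)] = (ab)·(a⁴b)·(ab)⁻¹·(a⁴b)⁻¹.
  (ab) · (a⁴b) = a²
  (a²) · (ab) = a³b
  (a³b) · (a⁴b) = a⁴

Answer: a⁴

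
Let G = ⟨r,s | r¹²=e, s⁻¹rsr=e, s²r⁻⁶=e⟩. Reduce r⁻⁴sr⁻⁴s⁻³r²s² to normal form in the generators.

Multiply left to right, reducing at each step:
  (r⁸) · s = r²s⁻¹
  (r²s⁻¹) · r⁻⁴ = s
  s · s⁻³ = r⁶
  (r⁶) · r² = r⁸
  (r⁸) · s² = r²

Answer: r²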